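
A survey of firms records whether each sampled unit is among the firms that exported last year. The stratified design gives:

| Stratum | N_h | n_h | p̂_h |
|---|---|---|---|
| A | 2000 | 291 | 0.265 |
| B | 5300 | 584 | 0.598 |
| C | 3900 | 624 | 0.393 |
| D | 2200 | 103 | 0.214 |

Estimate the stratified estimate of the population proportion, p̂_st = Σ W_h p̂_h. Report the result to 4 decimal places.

p̂_st ≈ 0.4256

N = 13400; stratum weights W_h = N_h/N.
p̂_st = Σ W_h p̂_h = (2000·0.265 + 5300·0.598 + 3900·0.393 + 2200·0.214)/13400 = 0.42559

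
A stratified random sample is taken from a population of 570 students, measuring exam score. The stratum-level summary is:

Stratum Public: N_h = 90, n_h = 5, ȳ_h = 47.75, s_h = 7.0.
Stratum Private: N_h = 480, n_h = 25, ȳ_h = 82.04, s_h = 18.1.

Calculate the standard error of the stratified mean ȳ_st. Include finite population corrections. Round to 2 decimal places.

SE(ȳ_st) ≈ 3.01

V̂(ȳ_st) = Σ W_h² (1 − n_h/N_h) s_h²/n_h, with W_h = N_h/N and N = 570:
  stratum Public: (90/570)²·(1 − 5/90)·7.0²/5 = 0.230748
  stratum Private: (480/570)²·(1 − 25/480)·18.1²/25 = 8.80887
V̂(ȳ_st) = 9.03962
SE(ȳ_st) = √9.03962 = 3.0066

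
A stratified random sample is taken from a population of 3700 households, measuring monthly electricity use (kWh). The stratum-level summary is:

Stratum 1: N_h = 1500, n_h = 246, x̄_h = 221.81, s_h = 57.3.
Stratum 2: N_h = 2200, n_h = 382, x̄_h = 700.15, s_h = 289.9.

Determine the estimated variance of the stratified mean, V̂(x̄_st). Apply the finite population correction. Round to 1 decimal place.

V̂(x̄_st) = Σ W_h² (1 − n_h/N_h) s_h²/n_h, with W_h = N_h/N and N = 3700:
  stratum 1: (1500/3700)²·(1 − 246/1500)·57.3²/246 = 1.83383
  stratum 2: (2200/3700)²·(1 − 382/2200)·289.9²/382 = 64.2756
V̂(x̄_st) = 66.1094

V̂(x̄_st) ≈ 66.1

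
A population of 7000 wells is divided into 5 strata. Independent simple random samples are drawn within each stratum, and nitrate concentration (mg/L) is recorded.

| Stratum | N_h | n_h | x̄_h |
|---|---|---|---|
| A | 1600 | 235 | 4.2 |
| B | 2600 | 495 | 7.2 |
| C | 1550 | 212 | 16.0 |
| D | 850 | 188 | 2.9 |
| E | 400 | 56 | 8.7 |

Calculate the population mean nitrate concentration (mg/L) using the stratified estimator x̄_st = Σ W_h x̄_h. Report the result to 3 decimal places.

N = Σ N_h = 7000. Stratum weights W_h = N_h/N.
x̄_st = (1600·4.2 + 2600·7.2 + 1550·16.0 + 850·2.9 + 400·8.7) / 7000 = 8.02643

x̄_st ≈ 8.026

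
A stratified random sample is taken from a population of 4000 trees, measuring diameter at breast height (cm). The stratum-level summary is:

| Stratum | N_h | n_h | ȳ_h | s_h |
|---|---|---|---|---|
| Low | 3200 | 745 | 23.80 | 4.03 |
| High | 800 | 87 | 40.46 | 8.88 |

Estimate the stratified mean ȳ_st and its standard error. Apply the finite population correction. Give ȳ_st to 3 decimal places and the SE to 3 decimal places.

ȳ_st ≈ 27.132, SE ≈ 0.207

ȳ_st = Σ W_h ȳ_h = (3200·23.80 + 800·40.46)/4000 = 27.13200
V̂(ȳ_st) = Σ W_h² (1 − n_h/N_h) s_h²/n_h, with W_h = N_h/N and N = 4000:
  stratum Low: (3200/4000)²·(1 − 745/3200)·4.03²/745 = 0.0107037
  stratum High: (800/4000)²·(1 − 87/800)·8.88²/87 = 0.0323122
V̂(ȳ_st) = 0.0430159
SE(ȳ_st) = √0.0430159 = 0.207403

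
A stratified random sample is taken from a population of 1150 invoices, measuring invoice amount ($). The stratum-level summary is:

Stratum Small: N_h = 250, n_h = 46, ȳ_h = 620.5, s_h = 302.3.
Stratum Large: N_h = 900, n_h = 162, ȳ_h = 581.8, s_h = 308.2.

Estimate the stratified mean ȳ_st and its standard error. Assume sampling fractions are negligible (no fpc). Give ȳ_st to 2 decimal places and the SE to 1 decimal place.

ȳ_st = Σ W_h ȳ_h = (250·620.5 + 900·581.8)/1150 = 590.21304
V̂(ȳ_st) = Σ W_h² s_h²/n_h, with W_h = N_h/N and N = 1150:
  stratum Small: (250/1150)²·302.3²/46 = 93.8864
  stratum Large: (900/1150)²·308.2²/162 = 359.12
V̂(ȳ_st) = 453.006
SE(ȳ_st) = √453.006 = 21.2839

ȳ_st ≈ 590.21, SE ≈ 21.3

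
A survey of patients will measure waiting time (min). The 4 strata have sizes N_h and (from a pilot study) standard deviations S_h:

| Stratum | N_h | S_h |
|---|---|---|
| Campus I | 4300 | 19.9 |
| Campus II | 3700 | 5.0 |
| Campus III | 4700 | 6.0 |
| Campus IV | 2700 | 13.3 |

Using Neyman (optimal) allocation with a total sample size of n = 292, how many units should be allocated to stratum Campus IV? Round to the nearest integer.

Neyman allocation: n_h = n · N_h S_h / Σ N_i S_i, with n = 292.
  stratum Campus I: N_h·S_h = 4300·19.9 = 85570.00
  stratum Campus II: N_h·S_h = 3700·5.0 = 18500.00
  stratum Campus III: N_h·S_h = 4700·6.0 = 28200.00
  stratum Campus IV: N_h·S_h = 2700·13.3 = 35910.00
Σ N_h S_h = 168180.00
n for stratum Campus IV = 292·35910.00/168180.00 = 62.348 → 62

62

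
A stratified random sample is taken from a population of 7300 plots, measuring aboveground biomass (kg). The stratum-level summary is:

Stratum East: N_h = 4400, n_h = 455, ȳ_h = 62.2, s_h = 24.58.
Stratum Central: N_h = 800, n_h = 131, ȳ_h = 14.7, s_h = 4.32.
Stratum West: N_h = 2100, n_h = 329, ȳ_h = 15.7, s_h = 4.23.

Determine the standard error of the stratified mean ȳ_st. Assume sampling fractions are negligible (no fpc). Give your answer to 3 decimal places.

SE(ȳ_st) ≈ 0.699

V̂(ȳ_st) = Σ W_h² s_h²/n_h, with W_h = N_h/N and N = 7300:
  stratum East: (4400/7300)²·24.58²/455 = 0.482405
  stratum Central: (800/7300)²·4.32²/131 = 0.00171092
  stratum West: (2100/7300)²·4.23²/329 = 0.00450068
V̂(ȳ_st) = 0.488617
SE(ȳ_st) = √0.488617 = 0.699011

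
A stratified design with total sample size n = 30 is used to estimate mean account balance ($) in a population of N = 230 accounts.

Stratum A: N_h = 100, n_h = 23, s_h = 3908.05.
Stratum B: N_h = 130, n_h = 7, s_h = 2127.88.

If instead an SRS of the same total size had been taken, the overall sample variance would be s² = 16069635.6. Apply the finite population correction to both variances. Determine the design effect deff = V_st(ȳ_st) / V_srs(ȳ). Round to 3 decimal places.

deff ≈ 0.627

V̂(ȳ_st) = Σ W_h² (1 − n_h/N_h) s_h²/n_h, with W_h = N_h/N and N = 230:
  stratum A: (100/230)²·(1 − 23/100)·3908.05²/23 = 96655.7
  stratum B: (130/230)²·(1 − 7/130)·2127.88²/7 = 195519
V_st = 292175
V_srs = (1 − 30/230)·16069635.6/30 = 465787
deff = V_st / V_srs = 292175/465787 = 0.6273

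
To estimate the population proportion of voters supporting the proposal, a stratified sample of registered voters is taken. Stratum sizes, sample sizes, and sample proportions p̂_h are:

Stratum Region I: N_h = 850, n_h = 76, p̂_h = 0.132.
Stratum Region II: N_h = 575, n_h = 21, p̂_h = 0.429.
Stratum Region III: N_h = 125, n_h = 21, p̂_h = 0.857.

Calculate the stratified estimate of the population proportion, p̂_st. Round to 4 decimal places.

N = 1550; stratum weights W_h = N_h/N.
p̂_st = Σ W_h p̂_h = (850·0.132 + 575·0.429 + 125·0.857)/1550 = 0.30065

p̂_st ≈ 0.3006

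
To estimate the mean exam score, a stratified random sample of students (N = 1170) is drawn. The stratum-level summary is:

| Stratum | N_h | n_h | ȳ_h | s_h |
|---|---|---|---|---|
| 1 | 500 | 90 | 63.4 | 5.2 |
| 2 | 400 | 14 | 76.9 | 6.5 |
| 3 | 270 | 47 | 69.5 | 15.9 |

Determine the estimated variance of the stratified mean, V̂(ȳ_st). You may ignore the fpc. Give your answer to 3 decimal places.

V̂(ȳ_st) = Σ W_h² s_h²/n_h, with W_h = N_h/N and N = 1170:
  stratum 1: (500/1170)²·5.2²/90 = 0.0548697
  stratum 2: (400/1170)²·6.5²/14 = 0.352734
  stratum 3: (270/1170)²·15.9²/47 = 0.286452
V̂(ȳ_st) = 0.694056

V̂(ȳ_st) ≈ 0.694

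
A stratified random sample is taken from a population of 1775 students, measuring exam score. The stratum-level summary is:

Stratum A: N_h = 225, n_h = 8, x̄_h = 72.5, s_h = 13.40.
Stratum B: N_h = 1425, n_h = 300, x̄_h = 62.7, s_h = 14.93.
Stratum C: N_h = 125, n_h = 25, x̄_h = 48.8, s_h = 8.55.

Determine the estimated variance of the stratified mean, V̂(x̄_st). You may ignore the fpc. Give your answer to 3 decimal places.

V̂(x̄_st) = Σ W_h² s_h²/n_h, with W_h = N_h/N and N = 1775:
  stratum A: (225/1775)²·13.40²/8 = 0.360652
  stratum B: (1425/1775)²·14.93²/300 = 0.478885
  stratum C: (125/1775)²·8.55²/25 = 0.0145016
V̂(x̄_st) = 0.854038

V̂(x̄_st) ≈ 0.854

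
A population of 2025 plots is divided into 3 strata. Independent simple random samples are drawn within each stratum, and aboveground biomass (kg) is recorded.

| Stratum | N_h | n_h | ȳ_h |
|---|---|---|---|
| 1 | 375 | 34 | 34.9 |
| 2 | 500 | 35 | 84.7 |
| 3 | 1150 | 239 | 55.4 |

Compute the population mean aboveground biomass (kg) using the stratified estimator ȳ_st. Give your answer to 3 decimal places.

N = Σ N_h = 2025. Stratum weights W_h = N_h/N.
ȳ_st = (375·34.9 + 500·84.7 + 1150·55.4) / 2025 = 58.83827

ȳ_st ≈ 58.838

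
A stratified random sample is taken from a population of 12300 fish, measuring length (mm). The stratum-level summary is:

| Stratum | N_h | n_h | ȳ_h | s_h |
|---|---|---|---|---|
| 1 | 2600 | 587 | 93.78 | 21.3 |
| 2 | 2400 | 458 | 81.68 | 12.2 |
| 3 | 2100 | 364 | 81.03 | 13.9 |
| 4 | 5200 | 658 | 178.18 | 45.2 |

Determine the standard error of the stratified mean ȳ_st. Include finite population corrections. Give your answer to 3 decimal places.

SE(ȳ_st) ≈ 0.731

V̂(ȳ_st) = Σ W_h² (1 − n_h/N_h) s_h²/n_h, with W_h = N_h/N and N = 12300:
  stratum 1: (2600/12300)²·(1 − 587/2600)·21.3²/587 = 0.0267379
  stratum 2: (2400/12300)²·(1 − 458/2400)·12.2²/458 = 0.0100116
  stratum 3: (2100/12300)²·(1 − 364/2100)·13.9²/364 = 0.0127905
  stratum 4: (5200/12300)²·(1 − 658/5200)·45.2²/658 = 0.48472
V̂(ȳ_st) = 0.53426
SE(ȳ_st) = √0.53426 = 0.730931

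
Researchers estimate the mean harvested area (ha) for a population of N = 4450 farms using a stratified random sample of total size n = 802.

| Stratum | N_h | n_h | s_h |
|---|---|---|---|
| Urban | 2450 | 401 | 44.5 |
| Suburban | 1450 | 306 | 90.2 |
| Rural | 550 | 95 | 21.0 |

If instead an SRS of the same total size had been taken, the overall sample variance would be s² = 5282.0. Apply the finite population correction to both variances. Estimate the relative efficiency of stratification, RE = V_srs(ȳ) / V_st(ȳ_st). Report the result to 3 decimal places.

V̂(ȳ_st) = Σ W_h² (1 − n_h/N_h) s_h²/n_h, with W_h = N_h/N and N = 4450:
  stratum Urban: (2450/4450)²·(1 − 401/2450)·44.5²/401 = 1.25188
  stratum Suburban: (1450/4450)²·(1 − 306/1450)·90.2²/306 = 2.22723
  stratum Rural: (550/4450)²·(1 − 95/550)·21.0²/95 = 0.0586636
V_st = 3.53778
V_srs = (1 − 802/4450)·5282.0/802 = 5.39907
Relative efficiency = V_srs / V_st = 5.39907/3.53778 = 1.5261

RE ≈ 1.526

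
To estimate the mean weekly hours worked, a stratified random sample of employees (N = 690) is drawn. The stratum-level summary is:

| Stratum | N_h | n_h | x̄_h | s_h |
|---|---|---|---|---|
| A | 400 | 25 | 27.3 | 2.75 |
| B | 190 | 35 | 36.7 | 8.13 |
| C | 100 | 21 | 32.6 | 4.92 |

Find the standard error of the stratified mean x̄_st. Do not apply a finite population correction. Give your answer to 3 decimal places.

V̂(x̄_st) = Σ W_h² s_h²/n_h, with W_h = N_h/N and N = 690:
  stratum A: (400/690)²·2.75²/25 = 0.101659
  stratum B: (190/690)²·8.13²/35 = 0.143193
  stratum C: (100/690)²·4.92²/21 = 0.024211
V̂(x̄_st) = 0.269063
SE(x̄_st) = √0.269063 = 0.518713

SE(x̄_st) ≈ 0.519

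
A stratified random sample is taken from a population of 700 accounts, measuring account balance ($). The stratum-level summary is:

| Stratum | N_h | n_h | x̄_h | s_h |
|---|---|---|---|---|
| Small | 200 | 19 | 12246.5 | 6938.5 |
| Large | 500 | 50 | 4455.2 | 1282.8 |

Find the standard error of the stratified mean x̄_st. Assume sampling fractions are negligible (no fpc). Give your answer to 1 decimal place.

SE(x̄_st) ≈ 472.9

V̂(x̄_st) = Σ W_h² s_h²/n_h, with W_h = N_h/N and N = 700:
  stratum Small: (200/700)²·6938.5²/19 = 206843
  stratum Large: (500/700)²·1282.8²/50 = 16791.6
V̂(x̄_st) = 223635
SE(x̄_st) = √223635 = 472.901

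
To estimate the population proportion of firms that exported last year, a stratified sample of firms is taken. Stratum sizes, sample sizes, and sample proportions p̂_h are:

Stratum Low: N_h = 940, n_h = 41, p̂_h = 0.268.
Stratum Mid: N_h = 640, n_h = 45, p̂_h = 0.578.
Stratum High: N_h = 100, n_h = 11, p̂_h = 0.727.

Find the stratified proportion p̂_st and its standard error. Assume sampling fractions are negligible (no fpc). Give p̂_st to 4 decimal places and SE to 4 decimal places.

N = 1680; stratum weights W_h = N_h/N.
p̂_st = Σ W_h p̂_h = (940·0.268 + 640·0.578 + 100·0.727)/1680 = 0.41342
V̂(p̂_st) = Σ W_h² p̂_h(1−p̂_h)/(n_h−1):
  stratum Low: (940/1680)²·0.268·0.732/40 = 0.00153541
  stratum Mid: (640/1680)²·0.578·0.422/44 = 0.000804505
  stratum High: (100/1680)²·0.727·0.273/10 = 7.03199e-05
V̂(p̂_st) = 0.00241023; SE = √V̂ = 0.0490941

p̂_st ≈ 0.4134, SE ≈ 0.0491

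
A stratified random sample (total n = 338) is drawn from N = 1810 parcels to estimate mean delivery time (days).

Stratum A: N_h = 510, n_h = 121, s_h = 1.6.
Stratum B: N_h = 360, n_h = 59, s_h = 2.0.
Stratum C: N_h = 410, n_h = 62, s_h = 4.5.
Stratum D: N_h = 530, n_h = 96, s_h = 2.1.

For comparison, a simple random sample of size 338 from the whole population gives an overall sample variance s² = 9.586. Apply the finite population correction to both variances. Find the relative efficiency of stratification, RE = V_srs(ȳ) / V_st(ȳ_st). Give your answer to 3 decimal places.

V̂(ȳ_st) = Σ W_h² (1 − n_h/N_h) s_h²/n_h, with W_h = N_h/N and N = 1810:
  stratum A: (510/1810)²·(1 − 121/510)·1.6²/121 = 0.0012812
  stratum B: (360/1810)²·(1 − 59/360)·2.0²/59 = 0.00224243
  stratum C: (410/1810)²·(1 − 62/410)·4.5²/62 = 0.0142246
  stratum D: (530/1810)²·(1 − 96/530)·2.1²/96 = 0.00322534
V_st = 0.0209736
V_srs = (1 − 338/1810)·9.586/338 = 0.0230648
Relative efficiency = V_srs / V_st = 0.0230648/0.0209736 = 1.0997

RE ≈ 1.100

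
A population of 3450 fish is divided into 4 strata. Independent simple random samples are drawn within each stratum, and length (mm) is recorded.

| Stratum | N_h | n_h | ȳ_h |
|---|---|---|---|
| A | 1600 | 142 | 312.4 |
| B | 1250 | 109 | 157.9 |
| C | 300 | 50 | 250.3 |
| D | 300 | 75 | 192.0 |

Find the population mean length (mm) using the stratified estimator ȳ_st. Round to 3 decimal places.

N = Σ N_h = 3450. Stratum weights W_h = N_h/N.
ȳ_st = (1600·312.4 + 1250·157.9 + 300·250.3 + 300·192.0) / 3450 = 240.55217

ȳ_st ≈ 240.552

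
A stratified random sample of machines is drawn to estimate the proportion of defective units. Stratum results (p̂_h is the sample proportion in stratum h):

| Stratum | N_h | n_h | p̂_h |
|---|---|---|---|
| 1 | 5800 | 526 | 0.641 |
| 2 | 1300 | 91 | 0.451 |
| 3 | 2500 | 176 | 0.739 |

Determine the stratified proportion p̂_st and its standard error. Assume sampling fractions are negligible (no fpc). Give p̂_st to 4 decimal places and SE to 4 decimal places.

p̂_st ≈ 0.6408, SE ≈ 0.0169

N = 9600; stratum weights W_h = N_h/N.
p̂_st = Σ W_h p̂_h = (5800·0.641 + 1300·0.451 + 2500·0.739)/9600 = 0.64079
V̂(p̂_st) = Σ W_h² p̂_h(1−p̂_h)/(n_h−1):
  stratum 1: (5800/9600)²·0.641·0.359/525 = 0.000159995
  stratum 2: (1300/9600)²·0.451·0.549/90 = 5.04488e-05
  stratum 3: (2500/9600)²·0.739·0.261/175 = 7.47454e-05
V̂(p̂_st) = 0.000285189; SE = √V̂ = 0.0168875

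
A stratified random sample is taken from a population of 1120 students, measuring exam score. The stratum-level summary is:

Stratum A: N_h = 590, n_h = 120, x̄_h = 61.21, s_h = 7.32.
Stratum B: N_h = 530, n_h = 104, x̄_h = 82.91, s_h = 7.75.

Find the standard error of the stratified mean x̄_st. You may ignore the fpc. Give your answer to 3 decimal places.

V̂(x̄_st) = Σ W_h² s_h²/n_h, with W_h = N_h/N and N = 1120:
  stratum A: (590/1120)²·7.32²/120 = 0.123911
  stratum B: (530/1120)²·7.75²/104 = 0.129326
V̂(x̄_st) = 0.253237
SE(x̄_st) = √0.253237 = 0.503226

SE(x̄_st) ≈ 0.503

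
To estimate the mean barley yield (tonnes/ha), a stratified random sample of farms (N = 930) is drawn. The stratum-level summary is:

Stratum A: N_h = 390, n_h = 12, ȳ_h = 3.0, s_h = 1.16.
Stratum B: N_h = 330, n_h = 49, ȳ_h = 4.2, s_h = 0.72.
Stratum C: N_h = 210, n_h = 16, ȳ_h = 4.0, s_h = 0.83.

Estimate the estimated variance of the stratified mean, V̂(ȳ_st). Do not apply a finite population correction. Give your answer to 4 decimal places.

V̂(ȳ_st) = Σ W_h² s_h²/n_h, with W_h = N_h/N and N = 930:
  stratum A: (390/930)²·1.16²/12 = 0.0197196
  stratum B: (330/930)²·0.72²/49 = 0.00133208
  stratum C: (210/930)²·0.83²/16 = 0.00219538
V̂(ȳ_st) = 0.0232471

V̂(ȳ_st) ≈ 0.0232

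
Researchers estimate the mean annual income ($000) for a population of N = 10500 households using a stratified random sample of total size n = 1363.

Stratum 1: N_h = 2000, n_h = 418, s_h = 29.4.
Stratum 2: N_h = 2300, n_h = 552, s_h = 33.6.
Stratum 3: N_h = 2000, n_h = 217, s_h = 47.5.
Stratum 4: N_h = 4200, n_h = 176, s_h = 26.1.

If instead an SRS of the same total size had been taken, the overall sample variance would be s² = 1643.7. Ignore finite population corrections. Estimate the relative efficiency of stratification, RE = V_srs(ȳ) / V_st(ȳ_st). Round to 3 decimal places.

V̂(ȳ_st) = Σ W_h² s_h²/n_h, with W_h = N_h/N and N = 10500:
  stratum 1: (2000/10500)²·29.4²/418 = 0.0750239
  stratum 2: (2300/10500)²·33.6²/552 = 0.0981333
  stratum 3: (2000/10500)²·47.5²/217 = 0.377232
  stratum 4: (4200/10500)²·26.1²/176 = 0.619282
V_st = 1.16967
V_srs = s²/n = 1643.7/1363 = 1.20594
Relative efficiency = V_srs / V_st = 1.20594/1.16967 = 1.0310

RE ≈ 1.031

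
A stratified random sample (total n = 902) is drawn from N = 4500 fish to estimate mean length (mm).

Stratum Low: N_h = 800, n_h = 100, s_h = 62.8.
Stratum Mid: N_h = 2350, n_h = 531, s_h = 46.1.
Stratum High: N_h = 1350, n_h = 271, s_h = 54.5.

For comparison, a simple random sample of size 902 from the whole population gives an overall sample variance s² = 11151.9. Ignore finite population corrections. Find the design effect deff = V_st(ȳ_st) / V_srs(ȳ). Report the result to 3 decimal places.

deff ≈ 0.269

V̂(ȳ_st) = Σ W_h² s_h²/n_h, with W_h = N_h/N and N = 4500:
  stratum Low: (800/4500)²·62.8²/100 = 1.24645
  stratum Mid: (2350/4500)²·46.1²/531 = 1.09149
  stratum High: (1350/4500)²·54.5²/271 = 0.98643
V_st = 3.32436
V_srs = s²/n = 11151.9/902 = 12.3635
deff = V_st / V_srs = 3.32436/12.3635 = 0.2689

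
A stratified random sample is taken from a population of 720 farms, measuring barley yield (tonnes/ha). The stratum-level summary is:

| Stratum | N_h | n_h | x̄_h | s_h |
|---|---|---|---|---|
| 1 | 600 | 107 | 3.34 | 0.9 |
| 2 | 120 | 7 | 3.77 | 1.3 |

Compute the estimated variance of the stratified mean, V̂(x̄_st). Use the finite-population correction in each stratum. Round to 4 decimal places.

V̂(x̄_st) = Σ W_h² (1 − n_h/N_h) s_h²/n_h, with W_h = N_h/N and N = 720:
  stratum 1: (600/720)²·(1 − 107/600)·0.9²/107 = 0.00431951
  stratum 2: (120/720)²·(1 − 7/120)·1.3²/7 = 0.00631515
V̂(x̄_st) = 0.0106347

V̂(x̄_st) ≈ 0.0106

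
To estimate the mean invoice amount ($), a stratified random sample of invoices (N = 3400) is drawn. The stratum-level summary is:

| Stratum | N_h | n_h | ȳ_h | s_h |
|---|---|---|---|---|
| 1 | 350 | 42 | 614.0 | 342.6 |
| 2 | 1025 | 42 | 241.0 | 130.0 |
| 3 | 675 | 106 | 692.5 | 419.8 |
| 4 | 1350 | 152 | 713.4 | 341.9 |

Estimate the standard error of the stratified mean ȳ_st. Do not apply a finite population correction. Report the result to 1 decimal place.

SE(ȳ_st) ≈ 15.9

V̂(ȳ_st) = Σ W_h² s_h²/n_h, with W_h = N_h/N and N = 3400:
  stratum 1: (350/3400)²·342.6²/42 = 29.6145
  stratum 2: (1025/3400)²·130.0²/42 = 36.5702
  stratum 3: (675/3400)²·419.8²/106 = 65.5283
  stratum 4: (1350/3400)²·341.9²/152 = 121.245
V̂(ȳ_st) = 252.958
SE(ȳ_st) = √252.958 = 15.9047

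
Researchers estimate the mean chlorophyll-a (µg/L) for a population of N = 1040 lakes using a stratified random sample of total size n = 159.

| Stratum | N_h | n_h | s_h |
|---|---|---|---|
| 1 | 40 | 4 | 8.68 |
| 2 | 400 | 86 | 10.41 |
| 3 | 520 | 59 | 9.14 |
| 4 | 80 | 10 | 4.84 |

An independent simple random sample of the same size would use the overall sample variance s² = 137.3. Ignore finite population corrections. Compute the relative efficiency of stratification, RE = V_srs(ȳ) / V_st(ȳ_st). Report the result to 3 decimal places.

V̂(ȳ_st) = Σ W_h² s_h²/n_h, with W_h = N_h/N and N = 1040:
  stratum 1: (40/1040)²·8.68²/4 = 0.0278633
  stratum 2: (400/1040)²·10.41²/86 = 0.186404
  stratum 3: (520/1040)²·9.14²/59 = 0.353981
  stratum 4: (80/1040)²·4.84²/10 = 0.0138613
V_st = 0.58211
V_srs = s²/n = 137.3/159 = 0.863522
Relative efficiency = V_srs / V_st = 0.863522/0.58211 = 1.4834

RE ≈ 1.483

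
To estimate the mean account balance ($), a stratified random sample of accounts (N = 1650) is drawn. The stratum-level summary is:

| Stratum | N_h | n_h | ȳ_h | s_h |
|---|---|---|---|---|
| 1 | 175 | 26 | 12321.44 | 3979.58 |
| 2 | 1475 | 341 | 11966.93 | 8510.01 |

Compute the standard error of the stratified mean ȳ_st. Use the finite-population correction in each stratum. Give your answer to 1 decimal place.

SE(ȳ_st) ≈ 369.2

V̂(ȳ_st) = Σ W_h² (1 − n_h/N_h) s_h²/n_h, with W_h = N_h/N and N = 1650:
  stratum 1: (175/1650)²·(1 − 26/175)·3979.58²/26 = 5833.88
  stratum 2: (1475/1650)²·(1 − 341/1475)·8510.01²/341 = 130480
V̂(ȳ_st) = 136314
SE(ȳ_st) = √136314 = 369.207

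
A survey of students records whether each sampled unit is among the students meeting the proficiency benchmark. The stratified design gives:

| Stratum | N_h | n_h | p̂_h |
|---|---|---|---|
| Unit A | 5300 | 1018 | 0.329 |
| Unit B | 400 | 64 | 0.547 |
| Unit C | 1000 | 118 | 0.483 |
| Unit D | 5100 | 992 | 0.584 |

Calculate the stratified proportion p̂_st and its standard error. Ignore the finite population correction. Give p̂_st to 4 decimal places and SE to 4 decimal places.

p̂_st ≈ 0.4597, SE ≈ 0.0105

N = 11800; stratum weights W_h = N_h/N.
p̂_st = Σ W_h p̂_h = (5300·0.329 + 400·0.547 + 1000·0.483 + 5100·0.584)/11800 = 0.45965
V̂(p̂_st) = Σ W_h² p̂_h(1−p̂_h)/(n_h−1):
  stratum Unit A: (5300/11800)²·0.329·0.671/1017 = 4.3791e-05
  stratum Unit B: (400/11800)²·0.547·0.453/63 = 4.51961e-06
  stratum Unit C: (1000/11800)²·0.483·0.517/117 = 1.53281e-05
  stratum Unit D: (5100/11800)²·0.584·0.416/991 = 4.5794e-05
V̂(p̂_st) = 0.000109433; SE = √V̂ = 0.010461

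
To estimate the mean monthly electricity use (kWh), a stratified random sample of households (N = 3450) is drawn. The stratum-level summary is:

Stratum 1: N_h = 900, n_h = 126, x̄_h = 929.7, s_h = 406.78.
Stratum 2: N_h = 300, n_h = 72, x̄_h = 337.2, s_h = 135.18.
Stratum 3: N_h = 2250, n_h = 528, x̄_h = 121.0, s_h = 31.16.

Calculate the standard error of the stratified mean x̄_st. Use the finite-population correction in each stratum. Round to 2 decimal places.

SE(x̄_st) ≈ 8.88

V̂(x̄_st) = Σ W_h² (1 − n_h/N_h) s_h²/n_h, with W_h = N_h/N and N = 3450:
  stratum 1: (900/3450)²·(1 − 126/900)·406.78²/126 = 76.8589
  stratum 2: (300/3450)²·(1 − 72/300)·135.18²/72 = 1.45851
  stratum 3: (2250/3450)²·(1 − 528/2250)·31.16²/528 = 0.598602
V̂(x̄_st) = 78.916
SE(x̄_st) = √78.916 = 8.88347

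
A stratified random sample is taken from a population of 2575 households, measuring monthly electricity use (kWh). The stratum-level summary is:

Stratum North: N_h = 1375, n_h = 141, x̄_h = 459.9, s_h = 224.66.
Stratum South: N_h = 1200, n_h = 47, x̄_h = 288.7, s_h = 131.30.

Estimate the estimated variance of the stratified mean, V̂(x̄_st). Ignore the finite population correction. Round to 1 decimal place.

V̂(x̄_st) ≈ 181.7

V̂(x̄_st) = Σ W_h² s_h²/n_h, with W_h = N_h/N and N = 2575:
  stratum North: (1375/2575)²·224.66²/141 = 102.067
  stratum South: (1200/2575)²·131.30²/47 = 79.6599
V̂(x̄_st) = 181.726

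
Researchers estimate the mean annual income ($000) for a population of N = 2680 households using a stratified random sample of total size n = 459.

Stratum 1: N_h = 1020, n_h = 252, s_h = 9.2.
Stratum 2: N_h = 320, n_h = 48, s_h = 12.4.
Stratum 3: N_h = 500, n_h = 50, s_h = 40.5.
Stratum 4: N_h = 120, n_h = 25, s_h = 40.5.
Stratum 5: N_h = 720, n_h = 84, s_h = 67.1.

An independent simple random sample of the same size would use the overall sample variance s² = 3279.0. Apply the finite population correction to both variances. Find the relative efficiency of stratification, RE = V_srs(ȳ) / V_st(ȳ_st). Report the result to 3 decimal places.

RE ≈ 1.280

V̂(ȳ_st) = Σ W_h² (1 − n_h/N_h) s_h²/n_h, with W_h = N_h/N and N = 2680:
  stratum 1: (1020/2680)²·(1 − 252/1020)·9.2²/252 = 0.0366325
  stratum 2: (320/2680)²·(1 − 48/320)·12.4²/48 = 0.0388196
  stratum 3: (500/2680)²·(1 − 50/500)·40.5²/50 = 1.02767
  stratum 4: (120/2680)²·(1 − 25/120)·40.5²/25 = 0.104137
  stratum 5: (720/2680)²·(1 − 84/720)·67.1²/84 = 3.41732
V_st = 4.62458
V_srs = (1 − 459/2680)·3279.0/459 = 5.92028
Relative efficiency = V_srs / V_st = 5.92028/4.62458 = 1.2802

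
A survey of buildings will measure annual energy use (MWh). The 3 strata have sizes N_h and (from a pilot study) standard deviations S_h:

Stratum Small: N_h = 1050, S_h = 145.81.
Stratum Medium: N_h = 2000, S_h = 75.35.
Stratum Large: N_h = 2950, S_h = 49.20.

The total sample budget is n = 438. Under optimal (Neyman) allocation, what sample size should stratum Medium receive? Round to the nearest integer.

Neyman allocation: n_h = n · N_h S_h / Σ N_i S_i, with n = 438.
  stratum Small: N_h·S_h = 1050·145.81 = 153100.50
  stratum Medium: N_h·S_h = 2000·75.35 = 150700.00
  stratum Large: N_h·S_h = 2950·49.20 = 145140.00
Σ N_h S_h = 448940.50
n for stratum Medium = 438·150700.00/448940.50 = 147.028 → 147

147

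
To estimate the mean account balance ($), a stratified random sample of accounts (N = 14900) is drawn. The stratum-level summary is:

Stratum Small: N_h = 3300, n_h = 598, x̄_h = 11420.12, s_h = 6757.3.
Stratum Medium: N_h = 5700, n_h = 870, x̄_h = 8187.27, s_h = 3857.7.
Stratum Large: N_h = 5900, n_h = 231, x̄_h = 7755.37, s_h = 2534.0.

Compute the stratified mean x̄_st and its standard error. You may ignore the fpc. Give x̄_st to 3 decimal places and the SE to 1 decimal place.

x̄_st = Σ W_h x̄_h = (3300·11420.12 + 5700·8187.27 + 5900·7755.37)/14900 = 8732.24953
V̂(x̄_st) = Σ W_h² s_h²/n_h, with W_h = N_h/N and N = 14900:
  stratum Small: (3300/14900)²·6757.3²/598 = 3745.42
  stratum Medium: (5700/14900)²·3857.7²/870 = 2503.31
  stratum Large: (5900/14900)²·2534.0²/231 = 4358.46
V̂(x̄_st) = 10607.2
SE(x̄_st) = √10607.2 = 102.991

x̄_st ≈ 8732.250, SE ≈ 103.0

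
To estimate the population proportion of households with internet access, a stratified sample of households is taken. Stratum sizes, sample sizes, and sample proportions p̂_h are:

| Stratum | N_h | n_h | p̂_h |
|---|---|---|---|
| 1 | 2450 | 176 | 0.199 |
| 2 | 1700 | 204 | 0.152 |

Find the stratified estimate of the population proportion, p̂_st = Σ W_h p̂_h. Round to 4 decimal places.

N = 4150; stratum weights W_h = N_h/N.
p̂_st = Σ W_h p̂_h = (2450·0.199 + 1700·0.152)/4150 = 0.17975

p̂_st ≈ 0.1797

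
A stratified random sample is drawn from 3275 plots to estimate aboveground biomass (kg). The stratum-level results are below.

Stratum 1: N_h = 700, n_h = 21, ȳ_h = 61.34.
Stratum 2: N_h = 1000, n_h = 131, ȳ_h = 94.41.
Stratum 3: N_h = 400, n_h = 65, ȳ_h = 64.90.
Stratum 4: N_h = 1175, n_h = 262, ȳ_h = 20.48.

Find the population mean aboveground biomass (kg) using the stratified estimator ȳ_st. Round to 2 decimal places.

ȳ_st ≈ 57.21

N = Σ N_h = 3275. Stratum weights W_h = N_h/N.
ȳ_st = (700·61.34 + 1000·94.41 + 400·64.90 + 1175·20.48) / 3275 = 57.2128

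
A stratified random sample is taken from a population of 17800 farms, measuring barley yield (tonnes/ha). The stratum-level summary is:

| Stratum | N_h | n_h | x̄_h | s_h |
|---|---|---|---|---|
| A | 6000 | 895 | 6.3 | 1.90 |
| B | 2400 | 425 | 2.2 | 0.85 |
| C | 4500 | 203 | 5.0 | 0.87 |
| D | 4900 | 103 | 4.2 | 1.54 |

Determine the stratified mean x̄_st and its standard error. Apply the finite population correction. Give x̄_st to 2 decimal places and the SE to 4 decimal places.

x̄_st ≈ 4.84, SE ≈ 0.0485

x̄_st = Σ W_h x̄_h = (6000·6.3 + 2400·2.2 + 4500·5.0 + 4900·4.2)/17800 = 4.84045
V̂(x̄_st) = Σ W_h² (1 − n_h/N_h) s_h²/n_h, with W_h = N_h/N and N = 17800:
  stratum A: (6000/17800)²·(1 − 895/6000)·1.90²/895 = 0.000389934
  stratum B: (2400/17800)²·(1 − 425/2400)·0.85²/425 = 2.54324e-05
  stratum C: (4500/17800)²·(1 − 203/4500)·0.87²/203 = 0.000227552
  stratum D: (4900/17800)²·(1 − 103/4900)·1.54²/103 = 0.00170817
V̂(x̄_st) = 0.00235108
SE(x̄_st) = √0.00235108 = 0.048488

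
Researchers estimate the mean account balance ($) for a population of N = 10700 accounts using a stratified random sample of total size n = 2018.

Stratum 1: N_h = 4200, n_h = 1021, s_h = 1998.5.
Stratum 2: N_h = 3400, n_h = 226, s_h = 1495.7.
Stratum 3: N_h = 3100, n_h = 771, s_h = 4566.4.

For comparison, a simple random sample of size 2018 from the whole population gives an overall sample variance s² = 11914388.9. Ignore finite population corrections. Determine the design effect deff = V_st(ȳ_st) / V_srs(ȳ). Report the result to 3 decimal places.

V̂(ȳ_st) = Σ W_h² s_h²/n_h, with W_h = N_h/N and N = 10700:
  stratum 1: (4200/10700)²·1998.5²/1021 = 602.717
  stratum 2: (3400/10700)²·1495.7²/226 = 999.472
  stratum 3: (3100/10700)²·4566.4²/771 = 2270.12
V_st = 3872.31
V_srs = s²/n = 11914388.9/2018 = 5904.06
deff = V_st / V_srs = 3872.31/5904.06 = 0.6559

deff ≈ 0.656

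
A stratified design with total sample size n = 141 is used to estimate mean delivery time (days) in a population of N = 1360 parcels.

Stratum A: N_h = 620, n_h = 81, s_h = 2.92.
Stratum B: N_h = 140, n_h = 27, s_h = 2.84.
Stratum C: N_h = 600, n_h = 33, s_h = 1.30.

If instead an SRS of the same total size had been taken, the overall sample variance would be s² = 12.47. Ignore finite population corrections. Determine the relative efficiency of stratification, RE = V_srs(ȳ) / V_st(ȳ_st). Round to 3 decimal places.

RE ≈ 2.526

V̂(ȳ_st) = Σ W_h² s_h²/n_h, with W_h = N_h/N and N = 1360:
  stratum A: (620/1360)²·2.92²/81 = 0.0218769
  stratum B: (140/1360)²·2.84²/27 = 0.00316556
  stratum C: (600/1360)²·1.30²/33 = 0.00996776
V_st = 0.0350102
V_srs = s²/n = 12.47/141 = 0.0884397
Relative efficiency = V_srs / V_st = 0.0884397/0.0350102 = 2.5261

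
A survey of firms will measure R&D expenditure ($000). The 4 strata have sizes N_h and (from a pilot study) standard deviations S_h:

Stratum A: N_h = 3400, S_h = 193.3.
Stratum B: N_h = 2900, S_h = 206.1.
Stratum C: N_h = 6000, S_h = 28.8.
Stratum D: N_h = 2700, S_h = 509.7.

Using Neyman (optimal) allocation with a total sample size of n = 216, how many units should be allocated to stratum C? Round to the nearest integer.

Neyman allocation: n_h = n · N_h S_h / Σ N_i S_i, with n = 216.
  stratum A: N_h·S_h = 3400·193.3 = 657220.00
  stratum B: N_h·S_h = 2900·206.1 = 597690.00
  stratum C: N_h·S_h = 6000·28.8 = 172800.00
  stratum D: N_h·S_h = 2700·509.7 = 1376190.00
Σ N_h S_h = 2803900.00
n for stratum C = 216·172800.00/2803900.00 = 13.312 → 13

13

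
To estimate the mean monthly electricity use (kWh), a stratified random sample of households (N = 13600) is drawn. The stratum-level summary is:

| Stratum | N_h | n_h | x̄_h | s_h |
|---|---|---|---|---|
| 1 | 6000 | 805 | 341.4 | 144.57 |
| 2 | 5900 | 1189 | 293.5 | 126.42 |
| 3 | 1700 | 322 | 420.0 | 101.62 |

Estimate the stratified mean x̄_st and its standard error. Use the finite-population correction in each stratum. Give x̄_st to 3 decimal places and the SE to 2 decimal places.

x̄_st = Σ W_h x̄_h = (6000·341.4 + 5900·293.5 + 1700·420.0)/13600 = 330.44485
V̂(x̄_st) = Σ W_h² (1 − n_h/N_h) s_h²/n_h, with W_h = N_h/N and N = 13600:
  stratum 1: (6000/13600)²·(1 − 805/6000)·144.57²/805 = 4.37542
  stratum 2: (5900/13600)²·(1 − 1189/5900)·126.42²/1189 = 2.01993
  stratum 3: (1700/13600)²·(1 − 322/1700)·101.62²/322 = 0.406184
V̂(x̄_st) = 6.80153
SE(x̄_st) = √6.80153 = 2.60798

x̄_st ≈ 330.445, SE ≈ 2.61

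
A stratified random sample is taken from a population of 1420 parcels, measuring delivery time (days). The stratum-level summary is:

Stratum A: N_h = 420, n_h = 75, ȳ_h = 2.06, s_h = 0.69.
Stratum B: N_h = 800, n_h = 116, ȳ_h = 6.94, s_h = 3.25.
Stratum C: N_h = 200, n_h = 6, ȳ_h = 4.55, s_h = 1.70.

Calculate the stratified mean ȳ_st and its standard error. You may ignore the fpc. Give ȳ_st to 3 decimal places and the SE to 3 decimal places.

ȳ_st = Σ W_h ȳ_h = (420·2.06 + 800·6.94 + 200·4.55)/1420 = 5.16000
V̂(ȳ_st) = Σ W_h² s_h²/n_h, with W_h = N_h/N and N = 1420:
  stratum A: (420/1420)²·0.69²/75 = 0.00055534
  stratum B: (800/1420)²·3.25²/116 = 0.0289009
  stratum C: (200/1420)²·1.70²/6 = 0.00955498
V̂(ȳ_st) = 0.0390113
SE(ȳ_st) = √0.0390113 = 0.197513

ȳ_st ≈ 5.160, SE ≈ 0.198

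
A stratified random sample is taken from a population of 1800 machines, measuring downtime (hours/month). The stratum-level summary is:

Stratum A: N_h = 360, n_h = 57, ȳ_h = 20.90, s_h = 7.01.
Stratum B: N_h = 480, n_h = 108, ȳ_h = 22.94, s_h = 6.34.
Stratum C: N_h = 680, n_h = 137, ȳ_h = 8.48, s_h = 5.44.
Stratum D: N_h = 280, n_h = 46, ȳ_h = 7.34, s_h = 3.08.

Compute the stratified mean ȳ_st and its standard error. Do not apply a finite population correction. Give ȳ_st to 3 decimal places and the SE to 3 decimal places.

ȳ_st ≈ 14.643, SE ≈ 0.311

ȳ_st = Σ W_h ȳ_h = (360·20.90 + 480·22.94 + 680·8.48 + 280·7.34)/1800 = 14.64267
V̂(ȳ_st) = Σ W_h² s_h²/n_h, with W_h = N_h/N and N = 1800:
  stratum A: (360/1800)²·7.01²/57 = 0.0344843
  stratum B: (480/1800)²·6.34²/108 = 0.0264662
  stratum C: (680/1800)²·5.44²/137 = 0.0308283
  stratum D: (280/1800)²·3.08²/46 = 0.00499016
V̂(ȳ_st) = 0.096769
SE(ȳ_st) = √0.096769 = 0.311077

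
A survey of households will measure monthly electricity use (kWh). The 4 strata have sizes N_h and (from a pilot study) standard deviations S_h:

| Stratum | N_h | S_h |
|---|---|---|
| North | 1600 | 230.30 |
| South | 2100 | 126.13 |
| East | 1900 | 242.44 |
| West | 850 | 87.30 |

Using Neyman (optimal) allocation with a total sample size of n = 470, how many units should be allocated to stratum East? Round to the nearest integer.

Neyman allocation: n_h = n · N_h S_h / Σ N_i S_i, with n = 470.
  stratum North: N_h·S_h = 1600·230.30 = 368480.00
  stratum South: N_h·S_h = 2100·126.13 = 264873.00
  stratum East: N_h·S_h = 1900·242.44 = 460636.00
  stratum West: N_h·S_h = 850·87.30 = 74205.00
Σ N_h S_h = 1168194.00
n for stratum East = 470·460636.00/1168194.00 = 185.328 → 185

185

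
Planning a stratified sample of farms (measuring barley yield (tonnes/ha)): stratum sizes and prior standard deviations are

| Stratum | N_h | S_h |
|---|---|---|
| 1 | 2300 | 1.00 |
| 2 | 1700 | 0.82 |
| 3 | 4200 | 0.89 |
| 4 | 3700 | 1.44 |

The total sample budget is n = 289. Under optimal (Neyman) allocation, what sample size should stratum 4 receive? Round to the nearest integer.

Neyman allocation: n_h = n · N_h S_h / Σ N_i S_i, with n = 289.
  stratum 1: N_h·S_h = 2300·1.00 = 2300.00
  stratum 2: N_h·S_h = 1700·0.82 = 1394.00
  stratum 3: N_h·S_h = 4200·0.89 = 3738.00
  stratum 4: N_h·S_h = 3700·1.44 = 5328.00
Σ N_h S_h = 12760.00
n for stratum 4 = 289·5328.00/12760.00 = 120.673 → 121

121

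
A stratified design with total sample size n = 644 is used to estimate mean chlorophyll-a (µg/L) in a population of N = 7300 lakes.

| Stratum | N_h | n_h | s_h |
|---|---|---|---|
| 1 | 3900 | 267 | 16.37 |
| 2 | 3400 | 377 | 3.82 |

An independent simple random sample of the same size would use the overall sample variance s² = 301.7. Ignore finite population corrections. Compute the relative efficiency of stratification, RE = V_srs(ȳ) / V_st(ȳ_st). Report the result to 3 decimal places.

V̂(ȳ_st) = Σ W_h² s_h²/n_h, with W_h = N_h/N and N = 7300:
  stratum 1: (3900/7300)²·16.37²/267 = 0.286464
  stratum 2: (3400/7300)²·3.82²/377 = 0.00839648
V_st = 0.29486
V_srs = s²/n = 301.7/644 = 0.468478
Relative efficiency = V_srs / V_st = 0.468478/0.29486 = 1.5888

RE ≈ 1.589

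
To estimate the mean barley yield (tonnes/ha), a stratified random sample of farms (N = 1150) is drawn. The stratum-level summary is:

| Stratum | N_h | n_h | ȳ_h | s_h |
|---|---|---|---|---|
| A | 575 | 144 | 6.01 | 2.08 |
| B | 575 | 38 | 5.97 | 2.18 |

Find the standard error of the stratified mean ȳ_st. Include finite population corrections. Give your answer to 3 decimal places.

V̂(ȳ_st) = Σ W_h² (1 − n_h/N_h) s_h²/n_h, with W_h = N_h/N and N = 1150:
  stratum A: (575/1150)²·(1 − 144/575)·2.08²/144 = 0.00563007
  stratum B: (575/1150)²·(1 − 38/575)·2.18²/38 = 0.0291995
V̂(ȳ_st) = 0.0348296
SE(ȳ_st) = √0.0348296 = 0.186627

SE(ȳ_st) ≈ 0.187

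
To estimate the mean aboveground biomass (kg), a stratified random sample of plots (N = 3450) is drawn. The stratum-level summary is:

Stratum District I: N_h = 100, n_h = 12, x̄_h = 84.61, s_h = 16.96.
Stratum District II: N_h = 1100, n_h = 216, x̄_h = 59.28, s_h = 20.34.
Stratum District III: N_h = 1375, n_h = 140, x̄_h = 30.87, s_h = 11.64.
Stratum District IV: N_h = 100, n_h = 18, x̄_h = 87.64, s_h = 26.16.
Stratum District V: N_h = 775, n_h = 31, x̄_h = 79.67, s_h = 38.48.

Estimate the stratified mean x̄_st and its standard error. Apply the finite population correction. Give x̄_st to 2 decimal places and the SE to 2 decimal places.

x̄_st = Σ W_h x̄_h = (100·84.61 + 1100·59.28 + 1375·30.87 + 100·87.64 + 775·79.67)/3450 = 54.09377
V̂(x̄_st) = Σ W_h² (1 − n_h/N_h) s_h²/n_h, with W_h = N_h/N and N = 3450:
  stratum District I: (100/3450)²·(1 − 12/100)·16.96²/12 = 0.0177221
  stratum District II: (1100/3450)²·(1 − 216/1100)·20.34²/216 = 0.156479
  stratum District III: (1375/3450)²·(1 − 140/1375)·11.64²/140 = 0.138073
  stratum District IV: (100/3450)²·(1 − 18/100)·26.16²/18 = 0.0261926
  stratum District V: (775/3450)²·(1 − 31/775)·38.48²/31 = 2.3139
V̂(x̄_st) = 2.65237
SE(x̄_st) = √2.65237 = 1.62861

x̄_st ≈ 54.09, SE ≈ 1.63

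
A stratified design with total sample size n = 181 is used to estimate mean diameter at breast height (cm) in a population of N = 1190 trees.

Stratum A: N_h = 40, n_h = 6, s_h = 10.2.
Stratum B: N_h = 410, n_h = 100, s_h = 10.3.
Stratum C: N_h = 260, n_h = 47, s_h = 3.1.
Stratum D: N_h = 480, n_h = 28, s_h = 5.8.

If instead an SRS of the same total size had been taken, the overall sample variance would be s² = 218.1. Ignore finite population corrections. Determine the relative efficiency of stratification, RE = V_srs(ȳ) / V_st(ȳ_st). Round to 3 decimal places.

RE ≈ 3.435

V̂(ȳ_st) = Σ W_h² s_h²/n_h, with W_h = N_h/N and N = 1190:
  stratum A: (40/1190)²·10.2²/6 = 0.0195918
  stratum B: (410/1190)²·10.3²/100 = 0.125936
  stratum C: (260/1190)²·3.1²/47 = 0.00976064
  stratum D: (480/1190)²·5.8²/28 = 0.195473
V_st = 0.350761
V_srs = s²/n = 218.1/181 = 1.20497
Relative efficiency = V_srs / V_st = 1.20497/0.350761 = 3.4353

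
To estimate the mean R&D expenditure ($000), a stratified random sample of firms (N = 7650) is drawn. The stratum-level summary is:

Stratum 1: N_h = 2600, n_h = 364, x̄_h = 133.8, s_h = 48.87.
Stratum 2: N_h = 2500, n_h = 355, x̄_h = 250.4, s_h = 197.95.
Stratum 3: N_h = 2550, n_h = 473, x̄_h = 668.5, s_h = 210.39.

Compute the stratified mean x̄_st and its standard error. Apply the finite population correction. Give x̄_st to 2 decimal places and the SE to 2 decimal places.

x̄_st ≈ 350.14, SE ≈ 4.39

x̄_st = Σ W_h x̄_h = (2600·133.8 + 2500·250.4 + 2550·668.5)/7650 = 350.13791
V̂(x̄_st) = Σ W_h² (1 − n_h/N_h) s_h²/n_h, with W_h = N_h/N and N = 7650:
  stratum 1: (2600/7650)²·(1 − 364/2600)·48.87²/364 = 0.651787
  stratum 2: (2500/7650)²·(1 − 355/2500)·197.95²/355 = 10.1141
  stratum 3: (2550/7650)²·(1 − 473/2550)·210.39²/473 = 8.46921
V̂(x̄_st) = 19.2351
SE(x̄_st) = √19.2351 = 4.38578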